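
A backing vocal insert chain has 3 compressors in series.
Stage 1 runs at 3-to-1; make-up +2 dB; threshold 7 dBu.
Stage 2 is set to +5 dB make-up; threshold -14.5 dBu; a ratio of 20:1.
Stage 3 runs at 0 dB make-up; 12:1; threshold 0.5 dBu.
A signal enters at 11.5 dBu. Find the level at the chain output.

-8.25 dBu

Stage 1: 11.5 dBu is 4.5 dB over 7 dBu; at 3:1 that becomes 1.5 dB over, giving 8.5 dBu; +2 dB make-up → 10.5 dBu.
Stage 2: 10.5 dBu is 25 dB over -14.5 dBu; at 20:1 that becomes 1.25 dB over, giving -13.25 dBu; +5 dB make-up → -8.25 dBu.
Stage 3: below threshold (-8.25 ≤ 0.5); passes unchanged; output -8.25 dBu.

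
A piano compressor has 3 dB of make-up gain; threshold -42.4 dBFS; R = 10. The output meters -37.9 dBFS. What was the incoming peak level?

-27.4 dBFS

Before make-up, the level was -37.9 − 3 = -40.9 dBFS.
Post-compression overshoot = -40.9 − (-42.4) = 1.5 dB.
Undo the ratio: input overshoot = 1.5 × 10 = 15 dB, giving input = -27.4 dBFS.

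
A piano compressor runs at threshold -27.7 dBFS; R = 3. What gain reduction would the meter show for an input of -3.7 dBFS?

16 dB

-3.7 dBFS exceeds the threshold by 24 dB.
After 3:1 compression the overshoot becomes 24/3 = 8 dB.
Gain reduction = 24 − 8 = 16 dB.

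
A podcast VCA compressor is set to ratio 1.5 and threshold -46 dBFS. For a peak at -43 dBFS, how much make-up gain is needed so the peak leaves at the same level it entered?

1 dB

Without make-up, output = threshold + overshoot/1.5 = -46 + 2 = -44 dBFS.
Gap to target: 1 dB.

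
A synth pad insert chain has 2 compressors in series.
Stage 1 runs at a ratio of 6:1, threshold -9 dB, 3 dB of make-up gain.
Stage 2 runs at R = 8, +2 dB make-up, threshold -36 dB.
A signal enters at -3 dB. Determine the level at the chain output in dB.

Stage 1: overshoot 6 dB → 6/6 = 1 dB → -8 dB; +3 dB make-up → -5 dB.
Stage 2: overshoot 31 dB → 31/8 = 3.875 dB → -32.125 dB; +2 dB make-up → -30.125 dB.

-30.125 dB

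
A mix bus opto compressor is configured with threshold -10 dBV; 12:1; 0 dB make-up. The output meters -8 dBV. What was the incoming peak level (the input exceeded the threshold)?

The compressed level sits -8 − (-10) = 2 dB over threshold.
Before 12:1 compression the overshoot was 2 × 12 = 24 dB, so input = -10 + 24 = 14 dBV.

14 dBV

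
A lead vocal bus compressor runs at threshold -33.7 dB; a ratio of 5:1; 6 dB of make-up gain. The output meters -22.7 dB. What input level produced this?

Stripping the +6 dB make-up gives -28.7 dB at the gain stage.
That's 5 dB above the -33.7 dB threshold.
Input overshoot = R × output overshoot = 25 dB → input = -33.7 + 25 = -8.7 dB.

-8.7 dB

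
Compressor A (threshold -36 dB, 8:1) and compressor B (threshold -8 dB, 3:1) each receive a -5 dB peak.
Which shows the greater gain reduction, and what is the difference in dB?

A, by 25.125 dB

A: 31 dB over, compressed to 3.875 dB over, so 27.125 dB of GR.
B: 3 dB over, compressed to 1 dB over, so 2 dB of GR.
A reduces 25.125 dB more.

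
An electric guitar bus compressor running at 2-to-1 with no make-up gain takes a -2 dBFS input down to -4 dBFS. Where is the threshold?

Gain reduction = -2 − (-4) = 2 dB; output overshoot = GR / (R − 1) = 2 / 1 = 2 dB.
Threshold = output − output overshoot = -4 − 2 = -6 dBFS.

-6 dBFS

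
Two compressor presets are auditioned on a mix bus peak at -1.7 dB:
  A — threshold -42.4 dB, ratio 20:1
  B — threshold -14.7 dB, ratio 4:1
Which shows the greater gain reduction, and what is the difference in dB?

A: 40.7 dB over, compressed to 2.035 dB over, so 38.665 dB of GR.
B: 13 dB over, compressed to 3.25 dB over, so 9.75 dB of GR.
A reduces 28.915 dB more.

A, by 28.915 dB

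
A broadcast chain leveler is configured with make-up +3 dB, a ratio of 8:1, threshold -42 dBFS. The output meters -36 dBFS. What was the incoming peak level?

-18 dBFS

Remove make-up: -36 − 3 = -39 dBFS.
Post-compression overshoot = -39 − (-42) = 3 dB.
Before 8:1 compression the overshoot was 3 × 8 = 24 dB, so input = -42 + 24 = -18 dBFS.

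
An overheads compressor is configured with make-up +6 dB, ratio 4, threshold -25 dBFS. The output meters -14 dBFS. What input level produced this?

Before make-up, the level was -14 − 6 = -20 dBFS.
The compressed level sits -20 − (-25) = 5 dB over threshold.
Undo the ratio: input overshoot = 5 × 4 = 20 dB, giving input = -5 dBFS.

-5 dBFS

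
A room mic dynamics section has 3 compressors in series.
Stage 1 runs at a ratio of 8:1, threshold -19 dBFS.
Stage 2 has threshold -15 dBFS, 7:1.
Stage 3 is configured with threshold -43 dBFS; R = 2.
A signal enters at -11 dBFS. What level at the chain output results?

-30.5 dBFS

Stage 1: -11 dBFS is 8 dB over -19 dBFS; at 8:1 that becomes 1 dB over, giving -18 dBFS.
Stage 2: below threshold (-18 ≤ -15); passes unchanged; output -18 dBFS.
Stage 3: -18 dBFS is 25 dB over -43 dBFS; at 2:1 that becomes 12.5 dB over, giving -30.5 dBFS.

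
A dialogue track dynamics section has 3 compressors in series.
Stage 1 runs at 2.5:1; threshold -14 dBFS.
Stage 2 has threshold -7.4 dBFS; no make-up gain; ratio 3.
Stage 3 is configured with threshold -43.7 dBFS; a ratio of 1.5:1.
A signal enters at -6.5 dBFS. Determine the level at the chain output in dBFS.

-21.9 dBFS

Stage 1: overshoot 7.5 dB → 7.5/2.5 = 3 dB → -11 dBFS.
Stage 2: -11 dBFS is at or below the -7.4 dBFS threshold — no compression; output -11 dBFS.
Stage 3: 32.7 dB above -43.7 dBFS, reduced 1.5:1 to 21.8 dB above → -21.9 dBFS.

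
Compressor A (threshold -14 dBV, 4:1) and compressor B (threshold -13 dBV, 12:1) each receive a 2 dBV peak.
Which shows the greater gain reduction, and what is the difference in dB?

B, by 1.75 dB

A: GR = 16 − 16/4 = 12 dB.
B: GR = 15 − 15/12 = 13.75 dB.
B reduces 1.75 dB more.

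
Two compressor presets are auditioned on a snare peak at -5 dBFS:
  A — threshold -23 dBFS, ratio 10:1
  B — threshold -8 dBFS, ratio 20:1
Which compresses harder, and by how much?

A: overshoot 18 dB → output overshoot 1.8 dB → GR 16.2 dB.
B: overshoot 3 dB → output overshoot 0.15 dB → GR 2.85 dB.
Difference: 13.35 dB in favour of A.

A, by 13.35 dB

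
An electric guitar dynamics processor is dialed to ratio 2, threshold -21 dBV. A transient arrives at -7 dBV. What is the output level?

-14 dBV

The input is 14 dB above the -21 dBV threshold.
At 2:1 the overshoot is divided by 2, leaving 7 dB above threshold.
Output = -21 + 7 = -14 dBV.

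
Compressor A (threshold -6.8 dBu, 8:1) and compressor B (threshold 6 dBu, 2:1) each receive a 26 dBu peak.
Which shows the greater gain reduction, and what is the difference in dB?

A: GR = 32.8 − 32.8/8 = 28.7 dB.
B: GR = 20 − 20/2 = 10 dB.
A reduces 18.7 dB more.

A, by 18.7 dB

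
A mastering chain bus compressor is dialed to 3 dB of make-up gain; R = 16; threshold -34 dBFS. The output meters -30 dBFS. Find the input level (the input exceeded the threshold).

-18 dBFS

Remove make-up: -30 − 3 = -33 dBFS.
The compressed level sits -33 − (-34) = 1 dB over threshold.
Before 16:1 compression the overshoot was 1 × 16 = 16 dB, so input = -34 + 16 = -18 dBFS.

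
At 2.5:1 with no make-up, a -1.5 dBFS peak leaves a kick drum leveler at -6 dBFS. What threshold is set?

-9 dBFS

Let T be the threshold. Output overshoot = (input overshoot)/R, so -6 − T = (-1.5 − T)/2.5.
2.5·(-6 − T) = -1.5 − T → 1.5·T = -15 − (-1.5) = -13.5.
T = -13.5/1.5 = -9 dBFS.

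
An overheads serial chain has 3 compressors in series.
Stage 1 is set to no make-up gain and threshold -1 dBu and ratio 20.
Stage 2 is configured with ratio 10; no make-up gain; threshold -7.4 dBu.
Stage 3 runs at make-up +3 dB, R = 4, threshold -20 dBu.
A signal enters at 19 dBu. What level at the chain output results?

-13.665 dBu

Stage 1: 20 dB above -1 dBu, reduced 20:1 to 1 dB above → 0 dBu.
Stage 2: 0 dBu is 7.4 dB over -7.4 dBu; at 10:1 that becomes 0.74 dB over, giving -6.66 dBu.
Stage 3: -6.66 dBu is 13.34 dB over -20 dBu; at 4:1 that becomes 3.335 dB over, giving -16.665 dBu; +3 dB make-up → -13.665 dBu.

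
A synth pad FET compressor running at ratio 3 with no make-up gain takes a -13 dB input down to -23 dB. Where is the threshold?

Let T be the threshold. Output overshoot = (input overshoot)/R, so -23 − T = (-13 − T)/3.
3·(-23 − T) = -13 − T → 2·T = -69 − (-13) = -56.
T = -56/2 = -28 dB.

-28 dB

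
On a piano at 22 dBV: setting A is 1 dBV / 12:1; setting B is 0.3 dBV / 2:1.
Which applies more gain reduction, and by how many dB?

A, by 8.4 dB

A: GR = 21 − 21/12 = 19.25 dB.
B: GR = 21.7 − 21.7/2 = 10.85 dB.
A reduces 8.4 dB more.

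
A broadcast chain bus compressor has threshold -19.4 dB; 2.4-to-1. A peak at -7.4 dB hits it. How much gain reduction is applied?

Overshoot = -7.4 − (-19.4) = 12 dB.
After 2.4:1 compression the overshoot becomes 12/2.4 = 5 dB.
Gain reduction = 12 − 5 = 7 dB.

7 dB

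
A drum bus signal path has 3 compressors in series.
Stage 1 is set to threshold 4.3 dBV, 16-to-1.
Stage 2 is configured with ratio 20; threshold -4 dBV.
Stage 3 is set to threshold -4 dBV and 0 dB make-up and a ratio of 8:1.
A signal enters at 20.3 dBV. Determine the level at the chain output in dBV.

-3.941875 dBV

Stage 1: 16 dB above 4.3 dBV, reduced 16:1 to 1 dB above → 5.3 dBV.
Stage 2: 9.3 dB above -4 dBV, reduced 20:1 to 0.465 dB above → -3.535 dBV.
Stage 3: overshoot 0.465 dB → 0.465/8 = 0.058125 dB → -3.941875 dBV.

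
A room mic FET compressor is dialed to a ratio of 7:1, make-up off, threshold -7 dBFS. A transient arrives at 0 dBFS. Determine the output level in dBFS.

0 dBFS sits 7 dB over threshold.
At 7:1 the overshoot is divided by 7, leaving 1 dB above threshold.
So the level is -7 + 1 = -6 dBFS.

-6 dBFS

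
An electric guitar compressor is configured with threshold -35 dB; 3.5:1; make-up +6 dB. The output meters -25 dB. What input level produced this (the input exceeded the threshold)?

-21 dB

Stripping the +6 dB make-up gives -31 dB at the gain stage.
That's 4 dB above the -35 dB threshold.
Input overshoot = R × output overshoot = 14 dB → input = -35 + 14 = -21 dB.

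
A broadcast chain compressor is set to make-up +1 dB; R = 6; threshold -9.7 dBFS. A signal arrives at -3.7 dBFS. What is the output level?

-7.7 dBFS

-3.7 dBFS sits 6 dB over threshold.
At 6:1 the overshoot is divided by 6, leaving 1 dB above threshold.
That puts the output at -8.7 dBFS; make-up adds 1 dB, giving -7.7 dBFS.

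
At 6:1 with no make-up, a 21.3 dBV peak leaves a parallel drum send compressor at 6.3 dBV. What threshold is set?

Let T be the threshold. Output overshoot = (input overshoot)/R, so 6.3 − T = (21.3 − T)/6.
6·(6.3 − T) = 21.3 − T → 5·T = 37.8 − 21.3 = 16.5.
T = 16.5/5 = 3.3 dBV.

3.3 dBV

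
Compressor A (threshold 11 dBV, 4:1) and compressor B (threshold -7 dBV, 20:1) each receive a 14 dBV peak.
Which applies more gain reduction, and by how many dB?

A: overshoot 3 dB → output overshoot 0.75 dB → GR 2.25 dB.
B: overshoot 21 dB → output overshoot 1.05 dB → GR 19.95 dB.
Difference: 17.7 dB in favour of B.

B, by 17.7 dB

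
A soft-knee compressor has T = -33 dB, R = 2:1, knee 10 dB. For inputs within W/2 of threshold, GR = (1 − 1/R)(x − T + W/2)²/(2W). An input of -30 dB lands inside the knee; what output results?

-31.6 dB

x − T + W/2 = -30 − (-33) + 5 = 8.
GR = (1 − 1/2) × 8² / 20 = 0.5 × 64 / 20 = 1.6 dB.
Output = -30 − 1.6 = -31.6 dB.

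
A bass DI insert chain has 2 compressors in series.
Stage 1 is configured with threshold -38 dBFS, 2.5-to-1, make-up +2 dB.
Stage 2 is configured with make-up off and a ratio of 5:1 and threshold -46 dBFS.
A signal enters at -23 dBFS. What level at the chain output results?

Stage 1: 15 dB above -38 dBFS, reduced 2.5:1 to 6 dB above → -32 dBFS; +2 dB make-up → -30 dBFS.
Stage 2: -30 dBFS is 16 dB over -46 dBFS; at 5:1 that becomes 3.2 dB over, giving -42.8 dBFS.

-42.8 dBFS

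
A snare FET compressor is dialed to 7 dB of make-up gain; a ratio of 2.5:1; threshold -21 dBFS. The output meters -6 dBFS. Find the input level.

Remove make-up: -6 − 7 = -13 dBFS.
That's 8 dB above the -21 dBFS threshold.
Before 2.5:1 compression the overshoot was 8 × 2.5 = 20 dB, so input = -21 + 20 = -1 dBFS.

-1 dBFS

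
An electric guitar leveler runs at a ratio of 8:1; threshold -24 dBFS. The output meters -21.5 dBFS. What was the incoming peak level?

Post-compression overshoot = -21.5 − (-24) = 2.5 dB.
Undo the ratio: input overshoot = 2.5 × 8 = 20 dB, giving input = -4 dBFS.

-4 dBFS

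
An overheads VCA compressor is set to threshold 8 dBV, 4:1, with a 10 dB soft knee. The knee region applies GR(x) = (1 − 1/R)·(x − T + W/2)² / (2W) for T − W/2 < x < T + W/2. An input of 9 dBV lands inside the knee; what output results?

7.65 dBV

x − T + W/2 = 9 − 8 + 5 = 6.
GR = (1 − 1/4) × 6² / 20 = 0.75 × 36 / 20 = 1.35 dB.
Output = 9 − 1.35 = 7.65 dBV.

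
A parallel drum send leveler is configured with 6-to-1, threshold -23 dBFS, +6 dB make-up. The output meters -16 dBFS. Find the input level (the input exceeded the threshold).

Stripping the +6 dB make-up gives -22 dBFS at the gain stage.
The compressed level sits -22 − (-23) = 1 dB over threshold.
Input overshoot = R × output overshoot = 6 dB → input = -23 + 6 = -17 dBFS.

-17 dBFS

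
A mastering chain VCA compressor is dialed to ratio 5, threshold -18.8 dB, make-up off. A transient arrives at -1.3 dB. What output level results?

The input is 17.5 dB above the -18.8 dB threshold.
At 5:1 the overshoot is divided by 5, leaving 3.5 dB above threshold.
That puts the output at -15.3 dB.

-15.3 dB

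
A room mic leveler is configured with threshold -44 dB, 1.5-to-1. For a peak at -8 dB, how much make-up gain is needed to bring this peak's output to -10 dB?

10 dB

The peak compresses to -44 + 36/1.5 = -20 dB.
To reach -10 dB requires -10 − (-20) = 10 dB of make-up.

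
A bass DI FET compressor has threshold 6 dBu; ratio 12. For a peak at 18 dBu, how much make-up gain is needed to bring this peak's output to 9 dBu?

2 dB

Without make-up, output = threshold + overshoot/12 = 6 + 1 = 7 dBu.
Gap to target: 2 dB.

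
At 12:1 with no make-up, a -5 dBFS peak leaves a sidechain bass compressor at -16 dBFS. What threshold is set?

Input is 12 dB above T (since output overshoot × R = input overshoot: (-16 − T)·12 = -5 − T gives T = -17 dBFS).
Check: -17 + (-5 − (-17))/12 = -17 + 1 = -16 dBFS. ✓

-17 dBFS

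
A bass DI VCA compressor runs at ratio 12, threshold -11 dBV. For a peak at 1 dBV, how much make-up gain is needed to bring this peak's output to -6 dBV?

Overshoot 12 dB → 12/12 = 1 dB after compression, so the compressed level is -11 + 1 = -10 dBV.
Make-up = target − compressed = -6 − (-10) = 4 dB.

4 dB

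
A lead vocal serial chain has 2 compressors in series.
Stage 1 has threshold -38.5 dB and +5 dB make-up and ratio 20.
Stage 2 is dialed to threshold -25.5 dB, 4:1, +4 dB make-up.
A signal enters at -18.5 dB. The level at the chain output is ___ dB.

-28.5 dB

Stage 1: -18.5 dB is 20 dB over -38.5 dB; at 20:1 that becomes 1 dB over, giving -37.5 dB; +5 dB make-up → -32.5 dB.
Stage 2: -32.5 dB ≤ -25.5 dB, so stage 2 doesn't engage; make-up brings it to -28.5 dB.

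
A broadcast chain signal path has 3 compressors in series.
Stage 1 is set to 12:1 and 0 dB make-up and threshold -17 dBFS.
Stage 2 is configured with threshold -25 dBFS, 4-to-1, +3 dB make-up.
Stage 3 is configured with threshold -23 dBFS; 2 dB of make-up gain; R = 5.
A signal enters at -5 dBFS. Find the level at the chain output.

Stage 1: 12 dB above -17 dBFS, reduced 12:1 to 1 dB above → -16 dBFS.
Stage 2: 9 dB above -25 dBFS, reduced 4:1 to 2.25 dB above → -22.75 dBFS; +3 dB make-up → -19.75 dBFS.
Stage 3: overshoot 3.25 dB → 3.25/5 = 0.65 dB → -22.35 dBFS; +2 dB make-up → -20.35 dBFS.

-20.35 dBFS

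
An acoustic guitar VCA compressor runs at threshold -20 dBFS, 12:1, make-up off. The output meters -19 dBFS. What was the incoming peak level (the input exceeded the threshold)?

The compressed level sits -19 − (-20) = 1 dB over threshold.
Input overshoot = R × output overshoot = 12 dB → input = -20 + 12 = -8 dBFS.

-8 dBFS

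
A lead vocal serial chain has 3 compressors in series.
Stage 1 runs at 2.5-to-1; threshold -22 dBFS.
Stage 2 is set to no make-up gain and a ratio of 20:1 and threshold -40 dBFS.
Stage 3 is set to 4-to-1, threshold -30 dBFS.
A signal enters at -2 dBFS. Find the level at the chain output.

-38.7 dBFS

Stage 1: overshoot 20 dB → 20/2.5 = 8 dB → -14 dBFS.
Stage 2: overshoot 26 dB → 26/20 = 1.3 dB → -38.7 dBFS.
Stage 3: -38.7 dBFS is at or below the -30 dBFS threshold — no compression; output -38.7 dBFS.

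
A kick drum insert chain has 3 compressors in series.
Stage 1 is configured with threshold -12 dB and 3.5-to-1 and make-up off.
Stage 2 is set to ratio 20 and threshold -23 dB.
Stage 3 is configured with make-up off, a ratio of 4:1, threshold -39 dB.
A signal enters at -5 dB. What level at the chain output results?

Stage 1: -5 dB is 7 dB over -12 dB; at 3.5:1 that becomes 2 dB over, giving -10 dB.
Stage 2: -10 dB is 13 dB over -23 dB; at 20:1 that becomes 0.65 dB over, giving -22.35 dB.
Stage 3: 16.65 dB above -39 dB, reduced 4:1 to 4.1625 dB above → -34.8375 dB.

-34.8375 dB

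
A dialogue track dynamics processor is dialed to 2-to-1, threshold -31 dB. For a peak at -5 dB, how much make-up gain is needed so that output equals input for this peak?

13 dB

The peak compresses to -31 + 26/2 = -18 dB.
To reach -5 dB requires -5 − (-18) = 13 dB of make-up.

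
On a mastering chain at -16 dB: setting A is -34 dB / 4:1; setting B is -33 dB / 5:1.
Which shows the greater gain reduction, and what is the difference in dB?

B, by 0.1 dB

A: overshoot 18 dB → output overshoot 4.5 dB → GR 13.5 dB.
B: overshoot 17 dB → output overshoot 3.4 dB → GR 13.6 dB.
Difference: 0.1 dB in favour of B.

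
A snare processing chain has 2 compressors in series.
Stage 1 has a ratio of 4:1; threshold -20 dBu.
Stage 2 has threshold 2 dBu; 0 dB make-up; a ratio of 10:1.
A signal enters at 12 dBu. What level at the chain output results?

-12 dBu

Stage 1: overshoot 32 dB → 32/4 = 8 dB → -12 dBu.
Stage 2: -12 dBu ≤ 2 dBu, so stage 2 doesn't engage; output -12 dBu.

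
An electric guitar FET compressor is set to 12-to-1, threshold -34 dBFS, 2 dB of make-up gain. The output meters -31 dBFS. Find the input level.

Before make-up, the level was -31 − 2 = -33 dBFS.
The compressed level sits -33 − (-34) = 1 dB over threshold.
Input overshoot = R × output overshoot = 12 dB → input = -34 + 12 = -22 dBFS.

-22 dBFS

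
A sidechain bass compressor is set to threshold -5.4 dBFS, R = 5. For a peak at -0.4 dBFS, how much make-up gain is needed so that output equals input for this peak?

The peak compresses to -5.4 + 5/5 = -4.4 dBFS.
To reach -0.4 dBFS requires -0.4 − (-4.4) = 4 dB of make-up.

4 dB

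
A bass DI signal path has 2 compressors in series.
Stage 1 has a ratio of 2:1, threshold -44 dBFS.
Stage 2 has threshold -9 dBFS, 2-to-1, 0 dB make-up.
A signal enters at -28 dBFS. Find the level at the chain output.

-36 dBFS

Stage 1: -28 dBFS is 16 dB over -44 dBFS; at 2:1 that becomes 8 dB over, giving -36 dBFS.
Stage 2: below threshold (-36 ≤ -9); passes unchanged; output -36 dBFS.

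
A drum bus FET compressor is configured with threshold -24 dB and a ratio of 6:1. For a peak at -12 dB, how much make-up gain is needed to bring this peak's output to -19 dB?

Without make-up, output = threshold + overshoot/6 = -24 + 2 = -22 dB.
Gap to target: 3 dB.

3 dB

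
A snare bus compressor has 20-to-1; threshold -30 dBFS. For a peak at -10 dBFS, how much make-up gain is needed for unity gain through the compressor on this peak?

The peak compresses to -30 + 20/20 = -29 dBFS.
To reach -10 dBFS requires -10 − (-29) = 19 dB of make-up.

19 dB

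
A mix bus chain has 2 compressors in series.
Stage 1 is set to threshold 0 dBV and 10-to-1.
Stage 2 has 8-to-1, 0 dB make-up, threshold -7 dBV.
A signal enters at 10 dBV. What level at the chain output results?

Stage 1: 10 dB above 0 dBV, reduced 10:1 to 1 dB above → 1 dBV.
Stage 2: 8 dB above -7 dBV, reduced 8:1 to 1 dB above → -6 dBV.

-6 dBV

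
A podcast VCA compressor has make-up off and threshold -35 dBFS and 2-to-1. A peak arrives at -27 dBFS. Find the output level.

-31 dBFS

-27 dBFS sits 8 dB over threshold.
2:1 compression reduces that to 8/2 = 4 dB over.
Output = -35 + 4 = -31 dBFS.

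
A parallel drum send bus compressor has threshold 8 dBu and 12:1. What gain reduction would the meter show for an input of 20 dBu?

11 dB

The signal is 12 dB above threshold.
A 12:1 ratio leaves 1 dB of that excess.
GR = overshoot in − overshoot out = 12 − 1 = 11 dB.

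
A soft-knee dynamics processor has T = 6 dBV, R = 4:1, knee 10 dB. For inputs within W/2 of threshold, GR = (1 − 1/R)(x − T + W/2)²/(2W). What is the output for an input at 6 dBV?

5.0625 dBV

x − T + W/2 = 6 − 6 + 5 = 5.
GR = (1 − 1/4) × 5² / 20 = 0.75 × 25 / 20 = 0.9375 dB.
Output = 6 − 0.9375 = 5.0625 dBV.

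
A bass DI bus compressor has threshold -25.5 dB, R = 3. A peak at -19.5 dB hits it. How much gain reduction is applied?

Overshoot = -19.5 − (-25.5) = 6 dB.
After 3:1 compression the overshoot becomes 6/3 = 2 dB.
So the signal is attenuated by 6 − 2 = 4 dB.

4 dB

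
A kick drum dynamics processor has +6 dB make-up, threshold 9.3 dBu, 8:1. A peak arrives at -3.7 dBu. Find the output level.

2.3 dBu

-3.7 dBu is 13 dB below the 9.3 dBu threshold, so no gain reduction is applied.
Make-up gain adds 6 dB: -3.7 + 6 = 2.3 dBu.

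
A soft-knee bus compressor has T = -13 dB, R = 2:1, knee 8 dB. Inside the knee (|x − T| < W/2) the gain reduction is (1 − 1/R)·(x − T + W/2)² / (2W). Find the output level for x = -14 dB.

x − T + W/2 = -14 − (-13) + 4 = 3.
GR = (1 − 1/2) × 3² / 16 = 0.5 × 9 / 16 = 0.28125 dB.
Output = -14 − 0.28125 = -14.28125 dB.

-14.28125 dB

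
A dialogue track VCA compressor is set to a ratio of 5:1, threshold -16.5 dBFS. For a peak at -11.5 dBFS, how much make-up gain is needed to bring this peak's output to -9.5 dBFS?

6 dB

The peak compresses to -16.5 + 5/5 = -15.5 dBFS.
To reach -9.5 dBFS requires -9.5 − (-15.5) = 6 dB of make-up.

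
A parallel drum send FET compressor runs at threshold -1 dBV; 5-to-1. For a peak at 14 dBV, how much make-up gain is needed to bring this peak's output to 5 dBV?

Overshoot 15 dB → 15/5 = 3 dB after compression, so the compressed level is -1 + 3 = 2 dBV.
Make-up = target − compressed = 5 − 2 = 3 dB.

3 dB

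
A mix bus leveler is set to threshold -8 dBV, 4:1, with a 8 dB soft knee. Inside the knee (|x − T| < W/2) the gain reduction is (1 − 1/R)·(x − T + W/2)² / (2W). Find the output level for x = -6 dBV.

x − T + W/2 = -6 − (-8) + 4 = 6.
GR = (1 − 1/4) × 6² / 16 = 0.75 × 36 / 16 = 1.6875 dB.
Output = -6 − 1.6875 = -7.6875 dBV.

-7.6875 dBV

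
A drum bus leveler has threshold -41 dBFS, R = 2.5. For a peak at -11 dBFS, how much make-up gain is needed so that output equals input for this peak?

18 dB

The peak compresses to -41 + 30/2.5 = -29 dBFS.
To reach -11 dBFS requires -11 − (-29) = 18 dB of make-up.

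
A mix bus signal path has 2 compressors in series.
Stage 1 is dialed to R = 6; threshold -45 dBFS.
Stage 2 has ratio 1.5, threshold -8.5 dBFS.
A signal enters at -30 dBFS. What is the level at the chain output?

Stage 1: overshoot 15 dB → 15/6 = 2.5 dB → -42.5 dBFS.
Stage 2: below threshold (-42.5 ≤ -8.5); passes unchanged; output -42.5 dBFS.

-42.5 dBFS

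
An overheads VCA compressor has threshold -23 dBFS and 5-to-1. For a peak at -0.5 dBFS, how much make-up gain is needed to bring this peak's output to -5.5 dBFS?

13 dB

The peak compresses to -23 + 22.5/5 = -18.5 dBFS.
To reach -5.5 dBFS requires -5.5 − (-18.5) = 13 dB of make-up.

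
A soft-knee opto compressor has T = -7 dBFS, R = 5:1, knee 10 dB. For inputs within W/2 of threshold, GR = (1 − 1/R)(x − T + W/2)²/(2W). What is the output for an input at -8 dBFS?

x − T + W/2 = -8 − (-7) + 5 = 4.
GR = (1 − 1/5) × 4² / 20 = 0.8 × 16 / 20 = 0.64 dB.
Output = -8 − 0.64 = -8.64 dBFS.

-8.64 dBFS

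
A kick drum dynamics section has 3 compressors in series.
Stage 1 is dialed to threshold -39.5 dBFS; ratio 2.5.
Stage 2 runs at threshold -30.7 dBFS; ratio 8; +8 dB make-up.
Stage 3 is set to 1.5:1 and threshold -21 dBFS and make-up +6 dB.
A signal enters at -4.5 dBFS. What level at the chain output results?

-16.05 dBFS

Stage 1: -4.5 dBFS is 35 dB over -39.5 dBFS; at 2.5:1 that becomes 14 dB over, giving -25.5 dBFS.
Stage 2: -25.5 dBFS is 5.2 dB over -30.7 dBFS; at 8:1 that becomes 0.65 dB over, giving -30.05 dBFS; +8 dB make-up → -22.05 dBFS.
Stage 3: -22.05 dBFS ≤ -21 dBFS, so stage 3 doesn't engage; make-up brings it to -16.05 dBFS.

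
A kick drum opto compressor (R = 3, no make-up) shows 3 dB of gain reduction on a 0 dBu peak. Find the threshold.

Let T be the threshold. Output overshoot = (input overshoot)/R, so -3 − T = (0 − T)/3.
3·(-3 − T) = 0 − T → 2·T = -9 − 0 = -9.
T = -9/2 = -4.5 dBu.

-4.5 dBu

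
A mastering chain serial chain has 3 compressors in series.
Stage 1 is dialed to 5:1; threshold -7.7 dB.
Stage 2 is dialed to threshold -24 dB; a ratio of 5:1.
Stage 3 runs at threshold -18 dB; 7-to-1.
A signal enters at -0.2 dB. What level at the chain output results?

Stage 1: -0.2 dB is 7.5 dB over -7.7 dB; at 5:1 that becomes 1.5 dB over, giving -6.2 dB.
Stage 2: overshoot 17.8 dB → 17.8/5 = 3.56 dB → -20.44 dB.
Stage 3: below threshold (-20.44 ≤ -18); passes unchanged; output -20.44 dB.

-20.44 dB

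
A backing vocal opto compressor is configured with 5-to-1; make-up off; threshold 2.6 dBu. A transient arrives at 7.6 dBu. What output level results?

The input is 5 dB above the 2.6 dBu threshold.
The 5 dB excess becomes 1 dB after 5:1 reduction.
That puts the output at 3.6 dBu.

3.6 dBu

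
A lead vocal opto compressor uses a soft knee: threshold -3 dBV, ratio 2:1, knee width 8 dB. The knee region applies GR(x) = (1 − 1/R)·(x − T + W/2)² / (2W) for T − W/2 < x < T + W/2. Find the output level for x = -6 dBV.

x − T + W/2 = -6 − (-3) + 4 = 1.
GR = (1 − 1/2) × 1² / 16 = 0.5 × 1 / 16 = 0.03125 dB.
Output = -6 − 0.03125 = -6.03125 dBV.

-6.03125 dBV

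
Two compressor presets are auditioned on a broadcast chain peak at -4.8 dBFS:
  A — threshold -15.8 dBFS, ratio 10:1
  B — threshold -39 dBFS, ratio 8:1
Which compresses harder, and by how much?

B, by 20.025 dB

A: 11 dB over, compressed to 1.1 dB over, so 9.9 dB of GR.
B: 34.2 dB over, compressed to 4.275 dB over, so 29.925 dB of GR.
Difference: 20.025 dB in favour of B.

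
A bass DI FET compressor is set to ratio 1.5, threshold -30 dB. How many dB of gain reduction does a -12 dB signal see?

6 dB

-12 dB exceeds the threshold by 18 dB.
At 1.5:1, output sits 18/1.5 = 12 dB above threshold.
So the signal is attenuated by 18 − 12 = 6 dB.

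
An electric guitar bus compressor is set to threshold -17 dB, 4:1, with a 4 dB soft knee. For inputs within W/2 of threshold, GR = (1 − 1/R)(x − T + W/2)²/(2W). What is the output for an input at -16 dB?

x − T + W/2 = -16 − (-17) + 2 = 3.
GR = (1 − 1/4) × 3² / 8 = 0.75 × 9 / 8 = 0.84375 dB.
Output = -16 − 0.84375 = -16.84375 dB.

-16.84375 dB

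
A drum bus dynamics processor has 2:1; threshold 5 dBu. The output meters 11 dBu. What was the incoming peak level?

17 dBu

The compressed level sits 11 − 5 = 6 dB over threshold.
Input overshoot = R × output overshoot = 12 dB → input = 5 + 12 = 17 dBu.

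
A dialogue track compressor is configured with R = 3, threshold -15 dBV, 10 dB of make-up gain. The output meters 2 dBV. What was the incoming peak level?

Stripping the +10 dB make-up gives -8 dBV at the gain stage.
Post-compression overshoot = -8 − (-15) = 7 dB.
Input overshoot = R × output overshoot = 21 dB → input = -15 + 21 = 6 dBV.

6 dBV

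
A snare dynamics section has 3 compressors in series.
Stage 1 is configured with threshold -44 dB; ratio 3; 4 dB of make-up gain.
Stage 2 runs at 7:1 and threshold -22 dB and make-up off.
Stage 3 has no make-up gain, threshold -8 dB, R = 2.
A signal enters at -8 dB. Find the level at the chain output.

Stage 1: 36 dB above -44 dB, reduced 3:1 to 12 dB above → -32 dB; +4 dB make-up → -28 dB.
Stage 2: -28 dB ≤ -22 dB, so stage 2 doesn't engage; output -28 dB.
Stage 3: below threshold (-28 ≤ -8); passes unchanged; output -28 dB.

-28 dB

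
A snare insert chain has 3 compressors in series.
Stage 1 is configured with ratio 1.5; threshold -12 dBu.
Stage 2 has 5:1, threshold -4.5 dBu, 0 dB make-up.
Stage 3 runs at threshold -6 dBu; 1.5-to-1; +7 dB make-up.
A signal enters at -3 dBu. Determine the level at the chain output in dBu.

1 dBu

Stage 1: -3 dBu is 9 dB over -12 dBu; at 1.5:1 that becomes 6 dB over, giving -6 dBu.
Stage 2: -6 dBu is at or below the -4.5 dBu threshold — no compression; output -6 dBu.
Stage 3: -6 dBu ≤ -6 dBu, so stage 3 doesn't engage; make-up brings it to 1 dBu.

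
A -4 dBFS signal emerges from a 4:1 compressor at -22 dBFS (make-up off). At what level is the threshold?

-28 dBFS

Let T be the threshold. Output overshoot = (input overshoot)/R, so -22 − T = (-4 − T)/4.
4·(-22 − T) = -4 − T → 3·T = -88 − (-4) = -84.
T = -84/3 = -28 dBFS.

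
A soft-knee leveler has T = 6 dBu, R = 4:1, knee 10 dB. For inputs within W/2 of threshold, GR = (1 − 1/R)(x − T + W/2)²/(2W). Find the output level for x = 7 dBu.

5.65 dBu

x − T + W/2 = 7 − 6 + 5 = 6.
GR = (1 − 1/4) × 6² / 20 = 0.75 × 36 / 20 = 1.35 dB.
Output = 7 − 1.35 = 5.65 dBu.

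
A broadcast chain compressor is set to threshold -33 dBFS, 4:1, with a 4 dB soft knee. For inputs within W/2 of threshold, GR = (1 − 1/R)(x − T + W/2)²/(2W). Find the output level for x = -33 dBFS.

-33.375 dBFS

x − T + W/2 = -33 − (-33) + 2 = 2.
GR = (1 − 1/4) × 2² / 8 = 0.75 × 4 / 8 = 0.375 dB.
Output = -33 − 0.375 = -33.375 dBFS.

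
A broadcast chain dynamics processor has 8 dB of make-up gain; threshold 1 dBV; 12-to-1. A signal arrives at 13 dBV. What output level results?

13 dBV sits 12 dB over threshold.
The 12 dB excess becomes 1 dB after 12:1 reduction.
So the level is 1 + 1 = 2 dBV; make-up adds 8 dB, giving 10 dBV.

10 dBV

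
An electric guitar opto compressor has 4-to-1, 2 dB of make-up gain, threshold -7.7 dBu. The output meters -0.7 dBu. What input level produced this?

12.3 dBu

Stripping the +2 dB make-up gives -2.7 dBu at the gain stage.
That's 5 dB above the -7.7 dBu threshold.
Undo the ratio: input overshoot = 5 × 4 = 20 dB, giving input = 12.3 dBu.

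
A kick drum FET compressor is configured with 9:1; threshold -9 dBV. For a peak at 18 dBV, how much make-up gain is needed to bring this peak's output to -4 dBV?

Without make-up, output = threshold + overshoot/9 = -9 + 3 = -6 dBV.
Gap to target: 2 dB.

2 dB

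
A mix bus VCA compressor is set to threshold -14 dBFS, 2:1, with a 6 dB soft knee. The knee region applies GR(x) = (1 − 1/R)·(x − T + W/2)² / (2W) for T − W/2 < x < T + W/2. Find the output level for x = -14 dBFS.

x − T + W/2 = -14 − (-14) + 3 = 3.
GR = (1 − 1/2) × 3² / 12 = 0.5 × 9 / 12 = 0.375 dB.
Output = -14 − 0.375 = -14.375 dBFS.

-14.375 dBFS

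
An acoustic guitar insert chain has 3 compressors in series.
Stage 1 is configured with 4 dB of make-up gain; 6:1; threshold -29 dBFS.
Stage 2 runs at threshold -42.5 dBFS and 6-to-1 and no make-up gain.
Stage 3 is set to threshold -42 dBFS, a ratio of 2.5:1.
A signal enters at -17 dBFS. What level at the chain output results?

-40.9 dBFS

Stage 1: 12 dB above -29 dBFS, reduced 6:1 to 2 dB above → -27 dBFS; +4 dB make-up → -23 dBFS.
Stage 2: overshoot 19.5 dB → 19.5/6 = 3.25 dB → -39.25 dBFS.
Stage 3: -39.25 dBFS is 2.75 dB over -42 dBFS; at 2.5:1 that becomes 1.1 dB over, giving -40.9 dBFS.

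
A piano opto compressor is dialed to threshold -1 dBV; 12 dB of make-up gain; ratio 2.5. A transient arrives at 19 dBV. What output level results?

The input is 20 dB above the -1 dBV threshold.
At 2.5:1 the overshoot is divided by 2.5, leaving 8 dB above threshold.
So the level is -1 + 8 = 7 dBV; make-up adds 12 dB, giving 19 dBV.

19 dBV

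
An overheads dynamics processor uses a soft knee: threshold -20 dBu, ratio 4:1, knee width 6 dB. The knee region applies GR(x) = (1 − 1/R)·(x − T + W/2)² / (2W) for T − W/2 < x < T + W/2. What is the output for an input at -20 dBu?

-20.5625 dBu

x − T + W/2 = -20 − (-20) + 3 = 3.
GR = (1 − 1/4) × 3² / 12 = 0.75 × 9 / 12 = 0.5625 dB.
Output = -20 − 0.5625 = -20.5625 dBu.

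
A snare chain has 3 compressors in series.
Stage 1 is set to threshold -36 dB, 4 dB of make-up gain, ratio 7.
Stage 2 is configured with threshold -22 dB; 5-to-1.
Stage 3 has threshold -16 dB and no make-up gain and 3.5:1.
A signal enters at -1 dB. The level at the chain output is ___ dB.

Stage 1: overshoot 35 dB → 35/7 = 5 dB → -31 dB; +4 dB make-up → -27 dB.
Stage 2: -27 dB is at or below the -22 dB threshold — no compression; output -27 dB.
Stage 3: -27 dB is at or below the -16 dB threshold — no compression; output -27 dB.

-27 dB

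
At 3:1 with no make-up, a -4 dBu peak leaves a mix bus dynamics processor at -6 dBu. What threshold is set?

Let T be the threshold. Output overshoot = (input overshoot)/R, so -6 − T = (-4 − T)/3.
3·(-6 − T) = -4 − T → 2·T = -18 − (-4) = -14.
T = -14/2 = -7 dBu.

-7 dBu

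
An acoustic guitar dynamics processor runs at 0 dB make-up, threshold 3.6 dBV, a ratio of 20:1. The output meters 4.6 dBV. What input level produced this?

That's 1 dB above the 3.6 dBV threshold.
Undo the ratio: input overshoot = 1 × 20 = 20 dB, giving input = 23.6 dBV.

23.6 dBV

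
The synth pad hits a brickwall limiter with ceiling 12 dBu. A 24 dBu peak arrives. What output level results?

At ∞:1, everything above 12 dBu is held at the ceiling.

12 dBu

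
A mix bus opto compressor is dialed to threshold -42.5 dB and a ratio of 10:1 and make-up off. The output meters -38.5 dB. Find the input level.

-2.5 dB

That's 4 dB above the -42.5 dB threshold.
Before 10:1 compression the overshoot was 4 × 10 = 40 dB, so input = -42.5 + 40 = -2.5 dB.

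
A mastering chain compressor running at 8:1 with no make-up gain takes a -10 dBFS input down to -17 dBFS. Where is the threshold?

-18 dBFS

Let T be the threshold. Output overshoot = (input overshoot)/R, so -17 − T = (-10 − T)/8.
8·(-17 − T) = -10 − T → 7·T = -136 − (-10) = -126.
T = -126/7 = -18 dBFS.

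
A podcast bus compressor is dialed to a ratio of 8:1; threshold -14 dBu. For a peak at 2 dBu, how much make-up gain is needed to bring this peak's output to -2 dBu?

10 dB

Overshoot 16 dB → 16/8 = 2 dB after compression, so the compressed level is -14 + 2 = -12 dBu.
Make-up = target − compressed = -2 − (-12) = 10 dB.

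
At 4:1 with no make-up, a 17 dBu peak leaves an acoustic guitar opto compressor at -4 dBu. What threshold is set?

Gain reduction = 17 − (-4) = 21 dB; output overshoot = GR / (R − 1) = 21 / 3 = 7 dB.
Threshold = output − output overshoot = -4 − 7 = -11 dBu.

-11 dBu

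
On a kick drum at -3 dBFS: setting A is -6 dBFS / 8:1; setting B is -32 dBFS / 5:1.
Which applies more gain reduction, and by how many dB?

B, by 20.575 dB

A: 3 dB over, compressed to 0.375 dB over, so 2.625 dB of GR.
B: 29 dB over, compressed to 5.8 dB over, so 23.2 dB of GR.
B applies 20.575 dB more gain reduction.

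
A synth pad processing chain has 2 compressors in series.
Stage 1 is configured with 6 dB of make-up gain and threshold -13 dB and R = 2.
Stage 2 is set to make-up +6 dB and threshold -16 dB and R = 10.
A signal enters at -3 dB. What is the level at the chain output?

Stage 1: 10 dB above -13 dB, reduced 2:1 to 5 dB above → -8 dB; +6 dB make-up → -2 dB.
Stage 2: 14 dB above -16 dB, reduced 10:1 to 1.4 dB above → -14.6 dB; +6 dB make-up → -8.6 dB.

-8.6 dB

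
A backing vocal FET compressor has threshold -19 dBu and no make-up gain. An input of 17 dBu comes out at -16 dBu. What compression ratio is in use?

12:1

Input overshoot = 17 − (-19) = 36 dB; output overshoot = -16 − (-19) = 3 dB.
Ratio = 36 / 3 = 12.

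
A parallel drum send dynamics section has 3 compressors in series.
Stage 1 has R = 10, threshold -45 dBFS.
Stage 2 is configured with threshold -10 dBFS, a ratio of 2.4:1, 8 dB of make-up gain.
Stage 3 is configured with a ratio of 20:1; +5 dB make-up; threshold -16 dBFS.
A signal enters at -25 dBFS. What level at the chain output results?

Stage 1: overshoot 20 dB → 20/10 = 2 dB → -43 dBFS.
Stage 2: below threshold (-43 ≤ -10); passes unchanged; make-up brings it to -35 dBFS.
Stage 3: -35 dBFS is at or below the -16 dBFS threshold — no compression; make-up brings it to -30 dBFS.

-30 dBFS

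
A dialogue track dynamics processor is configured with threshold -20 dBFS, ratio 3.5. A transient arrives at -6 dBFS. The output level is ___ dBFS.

-16 dBFS

The input is 14 dB above the -20 dBFS threshold.
The 14 dB excess becomes 4 dB after 3.5:1 reduction.
Output = -20 + 4 = -16 dBFS.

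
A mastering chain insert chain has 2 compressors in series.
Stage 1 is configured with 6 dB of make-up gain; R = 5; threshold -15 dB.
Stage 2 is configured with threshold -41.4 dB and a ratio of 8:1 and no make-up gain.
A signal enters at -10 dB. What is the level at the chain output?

-37.225 dB

Stage 1: -10 dB is 5 dB over -15 dB; at 5:1 that becomes 1 dB over, giving -14 dB; +6 dB make-up → -8 dB.
Stage 2: 33.4 dB above -41.4 dB, reduced 8:1 to 4.175 dB above → -37.225 dB.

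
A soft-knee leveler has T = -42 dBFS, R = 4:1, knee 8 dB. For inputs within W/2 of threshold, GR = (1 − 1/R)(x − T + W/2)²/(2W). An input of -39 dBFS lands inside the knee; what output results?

x − T + W/2 = -39 − (-42) + 4 = 7.
GR = (1 − 1/4) × 7² / 16 = 0.75 × 49 / 16 = 2.296875 dB.
Output = -39 − 2.296875 = -41.296875 dBFS.

-41.296875 dBFS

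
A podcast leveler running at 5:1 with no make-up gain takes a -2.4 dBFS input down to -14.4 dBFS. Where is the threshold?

-17.4 dBFS

Input is 15 dB above T (since output overshoot × R = input overshoot: (-14.4 − T)·5 = -2.4 − T gives T = -17.4 dBFS).
Check: -17.4 + (-2.4 − (-17.4))/5 = -17.4 + 3 = -14.4 dBFS. ✓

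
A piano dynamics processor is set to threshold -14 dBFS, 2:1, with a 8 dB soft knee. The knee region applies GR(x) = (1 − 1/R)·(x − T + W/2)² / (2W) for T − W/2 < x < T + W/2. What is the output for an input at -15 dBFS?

-15.28125 dBFS

x − T + W/2 = -15 − (-14) + 4 = 3.
GR = (1 − 1/2) × 3² / 16 = 0.5 × 9 / 16 = 0.28125 dB.
Output = -15 − 0.28125 = -15.28125 dBFS.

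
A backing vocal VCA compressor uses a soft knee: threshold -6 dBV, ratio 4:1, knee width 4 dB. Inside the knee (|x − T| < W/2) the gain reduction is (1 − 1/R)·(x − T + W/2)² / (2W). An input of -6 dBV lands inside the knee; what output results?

x − T + W/2 = -6 − (-6) + 2 = 2.
GR = (1 − 1/4) × 2² / 8 = 0.75 × 4 / 8 = 0.375 dB.
Output = -6 − 0.375 = -6.375 dBV.

-6.375 dBV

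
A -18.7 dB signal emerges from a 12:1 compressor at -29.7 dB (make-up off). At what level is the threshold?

-30.7 dB

Gain reduction = -18.7 − (-29.7) = 11 dB; output overshoot = GR / (R − 1) = 11 / 11 = 1 dB.
Threshold = output − output overshoot = -29.7 − 1 = -30.7 dB.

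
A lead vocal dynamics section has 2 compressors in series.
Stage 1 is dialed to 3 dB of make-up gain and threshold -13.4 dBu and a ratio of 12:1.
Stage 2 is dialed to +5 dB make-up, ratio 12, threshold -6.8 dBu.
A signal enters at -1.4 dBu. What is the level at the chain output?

Stage 1: 12 dB above -13.4 dBu, reduced 12:1 to 1 dB above → -12.4 dBu; +3 dB make-up → -9.4 dBu.
Stage 2: below threshold (-9.4 ≤ -6.8); passes unchanged; make-up brings it to -4.4 dBu.

-4.4 dBu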